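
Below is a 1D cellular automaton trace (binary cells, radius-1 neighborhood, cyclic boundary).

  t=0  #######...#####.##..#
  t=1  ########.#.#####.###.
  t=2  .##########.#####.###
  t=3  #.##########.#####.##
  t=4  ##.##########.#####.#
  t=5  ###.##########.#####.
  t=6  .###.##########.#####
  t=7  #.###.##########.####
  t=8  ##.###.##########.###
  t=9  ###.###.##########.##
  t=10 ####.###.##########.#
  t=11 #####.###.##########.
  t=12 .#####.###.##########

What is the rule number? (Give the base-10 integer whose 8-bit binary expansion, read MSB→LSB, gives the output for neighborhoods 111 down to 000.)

246

  ###|#  b7=1 t=0,i=0
  ##.|#  b6=1 t=0,i=6
  #.#|#  b5=1 t=0,i=15
  #..|#  b4=1 t=0,i=7
  .##|.  b3=0 t=0,i=10
  .#.|#  b2=1 t=1,i=9
  ..#|#  b1=1 t=0,i=9
  ...|.  b0=0 t=0,i=8
  bits 11110110 = 246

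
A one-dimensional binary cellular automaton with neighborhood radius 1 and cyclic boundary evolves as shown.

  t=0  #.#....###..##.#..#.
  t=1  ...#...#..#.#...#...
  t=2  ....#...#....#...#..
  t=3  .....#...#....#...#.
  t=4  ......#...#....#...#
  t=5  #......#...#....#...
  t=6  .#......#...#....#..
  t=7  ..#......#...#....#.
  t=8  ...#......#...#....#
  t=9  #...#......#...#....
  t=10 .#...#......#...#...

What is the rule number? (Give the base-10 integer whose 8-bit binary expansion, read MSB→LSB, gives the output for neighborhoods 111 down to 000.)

24

  nb ###: next=.  (t=0,i=8, bit7=0)
  nb ##.: next=.  (t=0,i=9, bit6=0)
  nb #.#: next=.  (t=0,i=1, bit5=0)
  nb #..: next=#  (t=0,i=3, bit4=1)
  nb .##: next=#  (t=0,i=7, bit3=1)
  nb .#.: next=.  (t=0,i=0, bit2=0)
  nb ..#: next=.  (t=0,i=6, bit1=0)
  nb ...: next=.  (t=0,i=4, bit0=0)
  bits 00011000 = 24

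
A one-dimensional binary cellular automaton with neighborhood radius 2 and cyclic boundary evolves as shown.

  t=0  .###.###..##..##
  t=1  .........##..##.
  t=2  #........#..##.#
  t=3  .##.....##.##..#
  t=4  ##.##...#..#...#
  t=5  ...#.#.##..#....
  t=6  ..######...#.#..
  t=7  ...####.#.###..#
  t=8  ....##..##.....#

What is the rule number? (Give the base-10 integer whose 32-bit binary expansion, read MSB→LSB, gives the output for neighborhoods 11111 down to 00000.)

  #####|#  b31=1 t=6,i=4
  ####.|#  b30=1 t=6,i=6
  ###.#|.  b29=0 t=0,i=3
  ###..|.  b28=0 t=0,i=7
  ##.##|.  b27=0 t=0,i=0
  ##.#.|.  b26=0 t=7,i=7
  ##..#|.  b25=0 t=0,i=8
  ##...|#  b24=1 t=1,i=15
  #.###|.  b23=0 t=0,i=1
  #.##.|#  b22=1 t=2,i=15
  #.#.#|#  b21=1 t=5,i=5
  #.#..|.  b20=0 t=6,i=13
  #..##|#  b19=1 t=0,i=9
  #..#.|.  b18=0 t=3,i=14
  #...#|.  b17=0 t=4,i=6
  #....|#  b16=1 t=1,i=0
  .####|#  b15=1 t=6,i=3
  .###.|.  b14=0 t=0,i=2
  .##.#|.  b13=0 t=0,i=15
  .##..|.  b12=0 t=0,i=11
  .#.##|#  b11=1 t=3,i=0
  .#.#.|#  b10=1 t=5,i=4
  .#..#|.  b9=0 t=2,i=10
  .#...|.  b8=0 t=4,i=12
  ..###|.  b7=0 t=4,i=15
  ..##.|#  b6=1 t=0,i=10
  ..#.#|#  b5=1 t=3,i=15
  ..#..|#  b4=1 t=2,i=9
  ...##|.  b3=0 t=1,i=8
  ...#.|#  b2=1 t=2,i=8
  ....#|.  b1=0 t=1,i=7
  .....|.  b0=0 t=1,i=1
  bits 11000001011010011000110001110100 = 3244919924

3244919924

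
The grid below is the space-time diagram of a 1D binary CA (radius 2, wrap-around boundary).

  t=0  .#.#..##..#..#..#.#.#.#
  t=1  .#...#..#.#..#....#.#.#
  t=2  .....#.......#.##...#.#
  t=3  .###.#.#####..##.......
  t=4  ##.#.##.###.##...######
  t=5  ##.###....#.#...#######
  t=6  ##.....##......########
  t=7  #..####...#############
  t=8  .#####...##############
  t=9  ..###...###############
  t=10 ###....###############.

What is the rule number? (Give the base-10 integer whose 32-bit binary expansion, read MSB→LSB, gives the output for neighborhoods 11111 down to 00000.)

  nb #####: next=#  (t=3,i=9, bit31=1)
  nb ####.: next=#  (t=3,i=10, bit30=1)
  nb ###.#: next=#  (t=3,i=3, bit29=1)
  nb ###..: next=.  (t=3,i=11, bit28=0)
  nb ##.##: next=.  (t=4,i=7, bit27=0)
  nb ##.#.: next=.  (t=3,i=4, bit26=0)
  nb ##..#: next=#  (t=0,i=8, bit25=1)
  nb ##...: next=.  (t=2,i=17, bit24=0)
  nb #.###: next=.  (t=3,i=7, bit23=0)
  nb #.##.: next=#  (t=2,i=15, bit22=1)
  nb #.#.#: next=#  (t=0,i=1, bit21=1)
  nb #.#..: next=.  (t=0,i=3, bit20=0)
  nb #..##: next=#  (t=0,i=5, bit19=1)
  nb #..#.: next=.  (t=0,i=9, bit18=0)
  nb #...#: next=.  (t=1,i=3, bit17=0)
  nb #....: next=#  (t=1,i=15, bit16=1)
  nb .####: next=#  (t=3,i=8, bit15=1)
  nb .###.: next=.  (t=3,i=2, bit14=0)
  nb .##.#: next=.  (t=4,i=6, bit13=0)
  nb .##..: next=.  (t=0,i=7, bit12=0)
  nb .#.##: next=#  (t=2,i=14, bit11=1)
  nb .#.#.: next=.  (t=0,i=0, bit10=0)
  nb .#..#: next=.  (t=0,i=4, bit9=0)
  nb .#...: next=.  (t=1,i=2, bit8=0)
  nb ..###: next=#  (t=3,i=1, bit7=1)
  nb ..##.: next=.  (t=0,i=6, bit6=0)
  nb ..#.#: next=.  (t=0,i=16, bit5=0)
  nb ..#..: next=#  (t=0,i=10, bit4=1)
  nb ...##: next=#  (t=3,i=0, bit3=1)
  nb ...#.: next=.  (t=1,i=4, bit2=0)
  nb ....#: next=#  (t=1,i=16, bit1=1)
  nb .....: next=#  (t=2,i=2, bit0=1)
  bits 11100010011010011000100010011011 = 3798567067

3798567067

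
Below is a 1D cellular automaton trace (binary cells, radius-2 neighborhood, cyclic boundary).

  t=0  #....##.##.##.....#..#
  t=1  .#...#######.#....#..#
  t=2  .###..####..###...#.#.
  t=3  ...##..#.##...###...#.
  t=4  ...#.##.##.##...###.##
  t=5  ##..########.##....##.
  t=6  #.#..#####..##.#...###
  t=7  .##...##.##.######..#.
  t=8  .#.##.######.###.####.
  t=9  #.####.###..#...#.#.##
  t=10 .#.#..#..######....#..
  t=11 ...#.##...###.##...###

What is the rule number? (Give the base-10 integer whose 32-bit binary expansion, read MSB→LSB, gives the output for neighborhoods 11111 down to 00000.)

2673256784

  [31] ##### => #  t=1,i=7
  [30] ####. => .  t=1,i=10
  [29] ###.# => .  t=1,i=11
  [28] ###.. => #  t=2,i=3
  [27] ##.## => #  t=0,i=7
  [26] ##.#. => #  t=1,i=12
  [25] ##..# => #  t=2,i=4
  [24] ##... => #  t=0,i=1
  [23] #.### => .  t=7,i=12
  [22] #.##. => #  t=0,i=8
  [21] #.#.# => .  t=9,i=18
  [20] #.#.. => #  t=1,i=1
  [19] #..## => .  t=0,i=20
  [18] #..#. => #  t=1,i=20
  [17] #...# => #  t=1,i=3
  [16] #.... => .  t=0,i=2
  [15] .#### => #  t=1,i=6
  [14] .###. => .  t=2,i=2
  [13] .##.# => #  t=0,i=6
  [12] .##.. => .  t=0,i=0
  [11] .#.## => #  t=3,i=8
  [10] .#.#. => .  t=1,i=0
  [9] .#..# => .  t=0,i=19
  [8] .#... => #  t=1,i=2
  [7] ..### => .  t=1,i=5
  [6] ..##. => #  t=0,i=5
  [5] ..#.# => .  t=1,i=21
  [4] ..#.. => #  t=0,i=18
  [3] ...## => .  t=0,i=4
  [2] ...#. => .  t=0,i=17
  [1] ....# => .  t=0,i=3
  [0] ..... => .  t=0,i=15
  bits 10011111010101101010100101010000 = 2673256784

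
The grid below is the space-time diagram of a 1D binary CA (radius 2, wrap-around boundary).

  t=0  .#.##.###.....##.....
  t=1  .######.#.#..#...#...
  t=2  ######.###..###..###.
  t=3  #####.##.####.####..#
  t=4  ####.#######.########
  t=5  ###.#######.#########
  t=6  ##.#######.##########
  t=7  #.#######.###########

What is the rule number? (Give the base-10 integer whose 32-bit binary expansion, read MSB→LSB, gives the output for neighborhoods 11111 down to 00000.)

  [31] ##### => #  t=1,i=3
  [30] ####. => #  t=1,i=5
  [29] ###.# => .  t=1,i=6
  [28] ###.. => #  t=0,i=8
  [27] ##.## => #  t=0,i=5
  [26] ##.#. => #  t=1,i=7
  [25] ##..# => #  t=2,i=10
  [24] ##... => .  t=0,i=9
  [23] #.### => #  t=0,i=6
  [22] #.##. => #  t=0,i=3
  [21] #.#.# => #  t=1,i=8
  [20] #.#.. => .  t=1,i=10
  [19] #..## => #  t=2,i=11
  [18] #..#. => #  t=1,i=12
  [17] #...# => .  t=1,i=15
  [16] #.... => #  t=0,i=10
  [15] .#### => #  t=1,i=2
  [14] .###. => .  t=0,i=7
  [13] .##.# => #  t=0,i=4
  [12] .##.. => .  t=0,i=15
  [11] .#.## => #  t=0,i=2
  [10] .#.#. => #  t=1,i=9
  [9] .#..# => .  t=1,i=11
  [8] .#... => #  t=1,i=14
  [7] ..### => #  t=1,i=1
  [6] ..##. => .  t=0,i=14
  [5] ..#.# => #  t=0,i=1
  [4] ..#.. => #  t=1,i=13
  [3] ...## => #  t=0,i=13
  [2] ...#. => .  t=0,i=0
  [1] ....# => .  t=0,i=12
  [0] ..... => .  t=0,i=11
  bits 11011110111011011010110110111000 = 3740118456

3740118456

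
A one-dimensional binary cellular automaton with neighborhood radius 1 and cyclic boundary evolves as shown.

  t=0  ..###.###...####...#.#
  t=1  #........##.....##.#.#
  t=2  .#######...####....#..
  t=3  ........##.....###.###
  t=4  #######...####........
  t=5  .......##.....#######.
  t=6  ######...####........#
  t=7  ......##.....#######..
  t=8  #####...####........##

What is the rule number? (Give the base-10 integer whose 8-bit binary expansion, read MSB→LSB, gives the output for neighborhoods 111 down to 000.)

21

  ### -> .   bit 7 = 0  t=0,i=3
  ##. -> .   bit 6 = 0  t=0,i=4
  #.# -> .   bit 5 = 0  t=0,i=5
  #.. -> #   bit 4 = 1  t=0,i=0
  .## -> .   bit 3 = 0  t=0,i=2
  .#. -> #   bit 2 = 1  t=0,i=19
  ..# -> .   bit 1 = 0  t=0,i=1
  ... -> #   bit 0 = 1  t=0,i=10
  bits 00010101 = 21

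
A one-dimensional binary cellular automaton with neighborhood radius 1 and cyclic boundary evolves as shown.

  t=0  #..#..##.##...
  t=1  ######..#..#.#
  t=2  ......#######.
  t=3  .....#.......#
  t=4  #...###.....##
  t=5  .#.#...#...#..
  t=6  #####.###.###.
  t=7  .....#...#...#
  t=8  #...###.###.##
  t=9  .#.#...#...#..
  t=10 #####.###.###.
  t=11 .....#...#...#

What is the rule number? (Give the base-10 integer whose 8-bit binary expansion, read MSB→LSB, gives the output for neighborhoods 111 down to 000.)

  ###|.  b7=0 t=1,i=0
  ##.|.  b6=0 t=0,i=7
  #.#|#  b5=1 t=0,i=8
  #..|#  b4=1 t=0,i=1
  .##|.  b3=0 t=0,i=6
  .#.|#  b2=1 t=0,i=0
  ..#|#  b1=1 t=0,i=2
  ...|.  b0=0 t=0,i=12
  bits 00110110 = 54

54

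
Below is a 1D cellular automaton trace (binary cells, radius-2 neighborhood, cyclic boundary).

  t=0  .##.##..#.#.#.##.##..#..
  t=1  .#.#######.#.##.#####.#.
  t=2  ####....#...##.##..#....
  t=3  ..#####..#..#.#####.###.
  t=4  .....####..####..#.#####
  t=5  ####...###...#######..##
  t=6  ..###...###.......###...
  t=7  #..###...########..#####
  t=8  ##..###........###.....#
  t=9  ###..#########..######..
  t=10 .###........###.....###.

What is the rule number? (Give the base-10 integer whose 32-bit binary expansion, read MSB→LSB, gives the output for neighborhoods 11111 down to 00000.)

  nb #####: next=.  (t=1,i=5, bit31=0)
  nb ####.: next=#  (t=1,i=8, bit30=1)
  nb ###.#: next=.  (t=1,i=9, bit29=0)
  nb ###..: next=#  (t=2,i=3, bit28=1)
  nb ##.##: next=#  (t=0,i=3, bit27=1)
  nb ##.#.: next=.  (t=1,i=10, bit26=0)
  nb ##..#: next=#  (t=0,i=6, bit25=1)
  nb ##...: next=#  (t=2,i=4, bit24=1)
  nb #.###: next=#  (t=1,i=3, bit23=1)
  nb #.##.: next=#  (t=0,i=4, bit22=1)
  nb #.#.#: next=.  (t=0,i=10, bit21=0)
  nb #.#..: next=.  (t=1,i=22, bit20=0)
  nb #..##: next=.  (t=4,i=10, bit19=0)
  nb #..#.: next=#  (t=0,i=7, bit18=1)
  nb #...#: next=.  (t=0,i=23, bit17=0)
  nb #....: next=#  (t=2,i=5, bit16=1)
  nb .####: next=.  (t=1,i=4, bit15=0)
  nb .###.: next=#  (t=3,i=21, bit14=1)
  nb .##.#: next=.  (t=0,i=2, bit13=0)
  nb .##..: next=#  (t=0,i=5, bit12=1)
  nb .#.##: next=#  (t=0,i=13, bit11=1)
  nb .#.#.: next=#  (t=0,i=9, bit10=1)
  nb .#..#: next=.  (t=1,i=23, bit9=0)
  nb .#...: next=#  (t=0,i=22, bit8=1)
  nb ..###: next=.  (t=2,i=0, bit7=0)
  nb ..##.: next=#  (t=0,i=1, bit6=1)
  nb ..#.#: next=#  (t=0,i=8, bit5=1)
  nb ..#..: next=.  (t=0,i=21, bit4=0)
  nb ...##: next=.  (t=0,i=0, bit3=0)
  nb ...#.: next=.  (t=2,i=7, bit2=0)
  nb ....#: next=#  (t=2,i=6, bit1=1)
  nb .....: next=#  (t=4,i=2, bit0=1)
  bits 01011011110001010101110101100011 = 1539661155

1539661155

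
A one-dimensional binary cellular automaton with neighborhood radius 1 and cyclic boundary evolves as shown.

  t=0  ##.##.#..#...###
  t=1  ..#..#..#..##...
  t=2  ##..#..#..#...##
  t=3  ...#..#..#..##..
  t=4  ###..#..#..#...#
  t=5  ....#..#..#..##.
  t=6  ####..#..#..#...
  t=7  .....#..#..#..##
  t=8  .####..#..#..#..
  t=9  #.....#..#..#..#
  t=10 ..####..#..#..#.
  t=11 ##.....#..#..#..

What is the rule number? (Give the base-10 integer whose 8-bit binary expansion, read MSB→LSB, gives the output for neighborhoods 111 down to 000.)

35

  nb ###: next=.  (t=0,i=0, bit7=0)
  nb ##.: next=.  (t=0,i=1, bit6=0)
  nb #.#: next=#  (t=0,i=2, bit5=1)
  nb #..: next=.  (t=0,i=7, bit4=0)
  nb .##: next=.  (t=0,i=3, bit3=0)
  nb .#.: next=.  (t=0,i=6, bit2=0)
  nb ..#: next=#  (t=0,i=8, bit1=1)
  nb ...: next=#  (t=0,i=11, bit0=1)
  bits 00100011 = 35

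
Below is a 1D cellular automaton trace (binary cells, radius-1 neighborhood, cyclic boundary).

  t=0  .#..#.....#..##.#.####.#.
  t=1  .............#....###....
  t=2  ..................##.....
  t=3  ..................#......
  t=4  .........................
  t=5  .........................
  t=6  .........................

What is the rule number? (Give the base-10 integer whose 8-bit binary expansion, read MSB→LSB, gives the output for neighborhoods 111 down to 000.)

136

  nb ###: next=#  (t=0,i=19, bit7=1)
  nb ##.: next=.  (t=0,i=14, bit6=0)
  nb #.#: next=.  (t=0,i=15, bit5=0)
  nb #..: next=.  (t=0,i=2, bit4=0)
  nb .##: next=#  (t=0,i=13, bit3=1)
  nb .#.: next=.  (t=0,i=1, bit2=0)
  nb ..#: next=.  (t=0,i=0, bit1=0)
  nb ...: next=.  (t=0,i=6, bit0=0)
  bits 10001000 = 136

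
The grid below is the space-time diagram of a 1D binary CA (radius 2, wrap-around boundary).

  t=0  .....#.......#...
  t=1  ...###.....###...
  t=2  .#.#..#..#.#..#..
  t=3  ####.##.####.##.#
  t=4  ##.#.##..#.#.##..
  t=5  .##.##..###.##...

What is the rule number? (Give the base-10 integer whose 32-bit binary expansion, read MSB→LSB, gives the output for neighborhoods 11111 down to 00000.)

  nb #####: next=#  (t=3,i=1, bit31=1)
  nb ####.: next=.  (t=3,i=2, bit30=0)
  nb ###.#: next=#  (t=3,i=3, bit29=1)
  nb ###..: next=.  (t=1,i=5, bit28=0)
  nb ##.##: next=.  (t=3,i=4, bit27=0)
  nb ##.#.: next=#  (t=4,i=2, bit26=1)
  nb ##..#: next=.  (t=4,i=7, bit25=0)
  nb ##...: next=#  (t=1,i=6, bit24=1)
  nb #.###: next=.  (t=3,i=8, bit23=0)
  nb #.##.: next=#  (t=3,i=5, bit22=1)
  nb #.#.#: next=.  (t=4,i=3, bit21=0)
  nb #.#..: next=#  (t=2,i=3, bit20=1)
  nb #..##: next=.  (t=4,i=16, bit19=0)
  nb #..#.: next=#  (t=2,i=5, bit18=1)
  nb #...#: next=#  (t=2,i=16, bit17=1)
  nb #....: next=.  (t=0,i=7, bit16=0)
  nb .####: next=#  (t=3,i=0, bit15=1)
  nb .###.: next=.  (t=1,i=4, bit14=0)
  nb .##.#: next=#  (t=3,i=6, bit13=1)
  nb .##..: next=.  (t=4,i=6, bit12=0)
  nb .#.##: next=#  (t=4,i=4, bit11=1)
  nb .#.#.: next=#  (t=2,i=2, bit10=1)
  nb .#..#: next=.  (t=2,i=4, bit9=0)
  nb .#...: next=.  (t=0,i=6, bit8=0)
  nb ..###: next=#  (t=1,i=3, bit7=1)
  nb ..##.: next=.  (t=4,i=0, bit6=0)
  nb ..#.#: next=#  (t=2,i=1, bit5=1)
  nb ..#..: next=#  (t=0,i=5, bit4=1)
  nb ...##: next=.  (t=1,i=2, bit3=0)
  nb ...#.: next=#  (t=0,i=4, bit2=1)
  nb ....#: next=#  (t=0,i=3, bit1=1)
  nb .....: next=.  (t=0,i=0, bit0=0)
  bits 10100101010101101010110010110110 = 2773920950

2773920950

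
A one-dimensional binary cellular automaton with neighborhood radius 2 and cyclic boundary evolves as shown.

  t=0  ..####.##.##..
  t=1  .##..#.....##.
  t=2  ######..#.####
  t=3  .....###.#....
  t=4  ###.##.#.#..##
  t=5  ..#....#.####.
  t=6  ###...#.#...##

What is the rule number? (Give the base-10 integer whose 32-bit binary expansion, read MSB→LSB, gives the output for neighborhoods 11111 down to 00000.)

  ##### -> .   bit 31 = 0  t=2,i=0
  ####. -> .   bit 30 = 0  t=0,i=4
  ###.# -> #   bit 29 = 1  t=0,i=5
  ###.. -> #   bit 28 = 1  t=2,i=5
  ##.## -> .   bit 27 = 0  t=0,i=6
  ##.#. -> .   bit 26 = 0  t=3,i=8
  ##..# -> #   bit 25 = 1  t=1,i=3
  ##... -> #   bit 24 = 1  t=0,i=12
  #.### -> .   bit 23 = 0  t=2,i=10
  #.##. -> .   bit 22 = 0  t=0,i=7
  #.#.# -> #   bit 21 = 1  t=4,i=7
  #.#.. -> #   bit 20 = 1  t=3,i=9
  #..## -> #   bit 19 = 1  t=1,i=0
  #..#. -> #   bit 18 = 1  t=1,i=4
  #...# -> #   bit 17 = 1  t=5,i=0
  #.... -> .   bit 16 = 0  t=0,i=13
  .#### -> .   bit 15 = 0  t=0,i=3
  .###. -> .   bit 14 = 0  t=3,i=6
  .##.# -> .   bit 13 = 0  t=0,i=8
  .##.. -> #   bit 12 = 1  t=0,i=11
  .#.## -> #   bit 11 = 1  t=2,i=9
  .#.#. -> .   bit 10 = 0  t=4,i=8
  .#..# -> #   bit 9 = 1  t=4,i=10
  .#... -> .   bit 8 = 0  t=1,i=6
  ..### -> #   bit 7 = 1  t=0,i=2
  ..##. -> #   bit 6 = 1  t=1,i=1
  ..#.# -> .   bit 5 = 0  t=2,i=8
  ..#.. -> #   bit 4 = 1  t=1,i=5
  ...## -> #   bit 3 = 1  t=0,i=1
  ...#. -> #   bit 2 = 1  t=5,i=1
  ....# -> .   bit 1 = 0  t=0,i=0
  ..... -> #   bit 0 = 1  t=1,i=8
  bits 00110011001111100001101011011101 = 859708125

859708125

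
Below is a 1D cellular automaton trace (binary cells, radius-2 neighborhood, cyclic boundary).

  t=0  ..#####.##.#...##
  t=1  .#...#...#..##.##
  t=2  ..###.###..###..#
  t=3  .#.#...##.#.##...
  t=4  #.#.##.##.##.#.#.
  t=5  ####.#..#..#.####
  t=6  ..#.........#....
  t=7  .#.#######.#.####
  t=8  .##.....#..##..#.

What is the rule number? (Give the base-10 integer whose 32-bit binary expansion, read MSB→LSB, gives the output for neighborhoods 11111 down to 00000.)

  ##### -> .   bit 31 = 0  t=0,i=4
  ####. -> #   bit 30 = 1  t=0,i=5
  ###.# -> .   bit 29 = 0  t=0,i=6
  ###.. -> #   bit 28 = 1  t=2,i=8
  ##.## -> .   bit 27 = 0  t=0,i=7
  ##.#. -> .   bit 26 = 0  t=0,i=10
  ##..# -> .   bit 25 = 0  t=0,i=0
  ##... -> .   bit 24 = 0  t=3,i=14
  #.### -> .   bit 23 = 0  t=2,i=6
  #.##. -> .   bit 22 = 0  t=0,i=8
  #.#.# -> #   bit 21 = 1  t=3,i=10
  #.#.. -> .   bit 20 = 0  t=0,i=11
  #..## -> #   bit 19 = 1  t=0,i=1
  #..#. -> .   bit 18 = 0  t=2,i=15
  #...# -> #   bit 17 = 1  t=0,i=13
  #.... -> #   bit 16 = 1  t=3,i=15
  .#### -> .   bit 15 = 0  t=0,i=3
  .###. -> #   bit 14 = 1  t=2,i=3
  .##.# -> #   bit 13 = 1  t=0,i=9
  .##.. -> #   bit 12 = 1  t=0,i=16
  .#.## -> #   bit 11 = 1  t=3,i=11
  .#.#. -> #   bit 10 = 1  t=3,i=2
  .#..# -> .   bit 9 = 0  t=1,i=10
  .#... -> #   bit 8 = 1  t=0,i=12
  ..### -> .   bit 7 = 0  t=0,i=2
  ..##. -> #   bit 6 = 1  t=0,i=15
  ..#.# -> .   bit 5 = 0  t=3,i=1
  ..#.. -> .   bit 4 = 0  t=1,i=5
  ...## -> .   bit 3 = 0  t=0,i=14
  ...#. -> #   bit 2 = 1  t=1,i=4
  ....# -> .   bit 1 = 0  t=3,i=16
  ..... -> #   bit 0 = 1  t=6,i=5
  bits 01010000001010110111110101000101 = 1345027397

1345027397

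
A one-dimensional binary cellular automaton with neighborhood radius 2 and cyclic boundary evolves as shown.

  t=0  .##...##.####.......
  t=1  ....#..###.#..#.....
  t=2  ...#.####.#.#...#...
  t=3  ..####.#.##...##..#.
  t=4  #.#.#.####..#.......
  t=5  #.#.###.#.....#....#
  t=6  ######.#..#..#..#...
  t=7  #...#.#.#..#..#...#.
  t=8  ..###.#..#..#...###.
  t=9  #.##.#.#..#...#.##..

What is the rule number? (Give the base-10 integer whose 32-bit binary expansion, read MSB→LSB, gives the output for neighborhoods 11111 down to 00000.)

  #####|.  b31=0 t=6,i=2
  ####.|#  b30=1 t=0,i=11
  ###.#|.  b29=0 t=1,i=9
  ###..|.  b28=0 t=0,i=12
  ##.##|#  b27=1 t=0,i=8
  ##.#.|#  b26=1 t=1,i=10
  ##..#|.  b25=0 t=3,i=16
  ##...|.  b24=0 t=0,i=3
  #.###|#  b23=1 t=0,i=9
  #.##.|#  b22=1 t=3,i=9
  #.#.#|#  b21=1 t=2,i=10
  #.#..|.  b20=0 t=1,i=11
  #..##|#  b19=1 t=1,i=6
  #..#.|.  b18=0 t=1,i=13
  #...#|#  b17=1 t=0,i=4
  #....|#  b16=1 t=0,i=14
  .####|.  b15=0 t=0,i=10
  .###.|#  b14=1 t=1,i=8
  .##.#|#  b13=1 t=0,i=7
  .##..|.  b12=0 t=0,i=2
  .#.##|#  b11=1 t=2,i=4
  .#.#.|.  b10=0 t=2,i=11
  .#..#|#  b9=1 t=1,i=5
  .#...|.  b8=0 t=1,i=15
  ..###|#  b7=1 t=1,i=7
  ..##.|.  b6=0 t=0,i=1
  ..#.#|#  b5=1 t=2,i=3
  ..#..|.  b4=0 t=1,i=4
  ...##|.  b3=0 t=0,i=0
  ...#.|#  b2=1 t=1,i=3
  ....#|.  b1=0 t=0,i=19
  .....|.  b0=0 t=0,i=15
  bits 01001100111010110110101010100100 = 1290496676

1290496676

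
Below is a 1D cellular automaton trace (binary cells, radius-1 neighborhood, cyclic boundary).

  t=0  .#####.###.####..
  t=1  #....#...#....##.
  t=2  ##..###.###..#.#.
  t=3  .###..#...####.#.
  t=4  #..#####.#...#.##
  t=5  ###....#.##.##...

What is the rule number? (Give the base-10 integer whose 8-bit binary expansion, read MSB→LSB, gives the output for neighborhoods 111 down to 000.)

  [7] ### => .  t=0,i=2
  [6] ##. => #  t=0,i=5
  [5] #.# => .  t=0,i=6
  [4] #.. => #  t=0,i=15
  [3] .## => .  t=0,i=1
  [2] .#. => #  t=1,i=0
  [1] ..# => #  t=0,i=0
  [0] ... => .  t=0,i=16
  bits 01010110 = 86

86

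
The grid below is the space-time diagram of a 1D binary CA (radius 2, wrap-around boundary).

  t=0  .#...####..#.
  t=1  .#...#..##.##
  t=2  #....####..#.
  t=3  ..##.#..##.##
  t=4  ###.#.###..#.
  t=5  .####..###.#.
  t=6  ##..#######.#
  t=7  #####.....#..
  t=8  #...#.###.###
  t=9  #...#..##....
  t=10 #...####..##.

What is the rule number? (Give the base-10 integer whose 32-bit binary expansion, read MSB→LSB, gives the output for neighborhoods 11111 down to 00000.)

912869107

  [31] ##### => .  t=6,i=6
  [30] ####. => .  t=0,i=7
  [29] ###.# => #  t=4,i=2
  [28] ###.. => #  t=0,i=8
  [27] ##.## => .  t=1,i=10
  [26] ##.#. => #  t=1,i=0
  [25] ##..# => #  t=0,i=9
  [24] ##... => .  t=7,i=5
  [23] #.### => .  t=4,i=0
  [22] #.##. => #  t=1,i=11
  [21] #.#.# => #  t=4,i=4
  [20] #.#.. => .  t=1,i=1
  [19] #..## => #  t=1,i=7
  [18] #..#. => .  t=0,i=0
  [17] #...# => .  t=0,i=3
  [16] #.... => #  t=2,i=2
  [15] .#### => .  t=0,i=6
  [14] .###. => #  t=4,i=1
  [13] .##.# => .  t=1,i=9
  [12] .##.. => .  t=3,i=12
  [11] .#.## => .  t=4,i=5
  [10] .#.#. => #  t=2,i=12
  [9] .#..# => #  t=0,i=12
  [8] .#... => .  t=0,i=2
  [7] ..### => #  t=0,i=5
  [6] ..##. => #  t=1,i=8
  [5] ..#.# => #  t=2,i=11
  [4] ..#.. => #  t=0,i=1
  [3] ...## => .  t=0,i=4
  [2] ...#. => .  t=1,i=4
  [1] ....# => #  t=2,i=3
  [0] ..... => #  t=7,i=7
  bits 00110110011010010100011011110011 = 912869107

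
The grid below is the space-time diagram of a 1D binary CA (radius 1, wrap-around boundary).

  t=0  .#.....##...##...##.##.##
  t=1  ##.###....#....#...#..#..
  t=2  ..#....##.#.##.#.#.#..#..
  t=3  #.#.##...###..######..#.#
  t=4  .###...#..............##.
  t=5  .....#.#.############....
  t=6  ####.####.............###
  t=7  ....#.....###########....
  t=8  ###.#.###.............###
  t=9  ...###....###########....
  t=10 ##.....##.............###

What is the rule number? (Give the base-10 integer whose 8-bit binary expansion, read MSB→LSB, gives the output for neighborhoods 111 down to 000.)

37

  ### -> .   bit 7 = 0  t=1,i=4
  ##. -> .   bit 6 = 0  t=0,i=8
  #.# -> #   bit 5 = 1  t=0,i=0
  #.. -> .   bit 4 = 0  t=0,i=2
  .## -> .   bit 3 = 0  t=0,i=7
  .#. -> #   bit 2 = 1  t=0,i=1
  ..# -> .   bit 1 = 0  t=0,i=6
  ... -> #   bit 0 = 1  t=0,i=3
  bits 00100101 = 37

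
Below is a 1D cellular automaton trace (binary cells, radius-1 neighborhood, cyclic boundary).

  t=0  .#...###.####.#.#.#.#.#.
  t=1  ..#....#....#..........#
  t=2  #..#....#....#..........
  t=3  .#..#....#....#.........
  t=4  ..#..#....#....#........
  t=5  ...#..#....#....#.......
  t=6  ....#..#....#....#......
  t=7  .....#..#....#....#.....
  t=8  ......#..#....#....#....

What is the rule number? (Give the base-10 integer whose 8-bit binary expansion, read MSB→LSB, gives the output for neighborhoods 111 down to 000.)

80

  ###|.  b7=0 t=0,i=6
  ##.|#  b6=1 t=0,i=7
  #.#|.  b5=0 t=0,i=8
  #..|#  b4=1 t=0,i=2
  .##|.  b3=0 t=0,i=5
  .#.|.  b2=0 t=0,i=1
  ..#|.  b1=0 t=0,i=0
  ...|.  b0=0 t=0,i=3
  bits 01010000 = 80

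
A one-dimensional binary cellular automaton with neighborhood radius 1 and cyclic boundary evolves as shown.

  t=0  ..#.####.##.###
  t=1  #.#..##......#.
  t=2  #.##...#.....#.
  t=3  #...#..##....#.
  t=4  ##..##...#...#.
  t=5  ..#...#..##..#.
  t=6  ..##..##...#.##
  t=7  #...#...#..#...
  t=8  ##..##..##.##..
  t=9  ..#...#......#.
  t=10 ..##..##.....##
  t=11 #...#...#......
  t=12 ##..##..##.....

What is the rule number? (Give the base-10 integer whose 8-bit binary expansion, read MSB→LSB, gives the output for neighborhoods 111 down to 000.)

148

  ###|#  b7=1 t=0,i=5
  ##.|.  b6=0 t=0,i=7
  #.#|.  b5=0 t=0,i=3
  #..|#  b4=1 t=0,i=0
  .##|.  b3=0 t=0,i=4
  .#.|#  b2=1 t=0,i=2
  ..#|.  b1=0 t=0,i=1
  ...|.  b0=0 t=1,i=8
  bits 10010100 = 148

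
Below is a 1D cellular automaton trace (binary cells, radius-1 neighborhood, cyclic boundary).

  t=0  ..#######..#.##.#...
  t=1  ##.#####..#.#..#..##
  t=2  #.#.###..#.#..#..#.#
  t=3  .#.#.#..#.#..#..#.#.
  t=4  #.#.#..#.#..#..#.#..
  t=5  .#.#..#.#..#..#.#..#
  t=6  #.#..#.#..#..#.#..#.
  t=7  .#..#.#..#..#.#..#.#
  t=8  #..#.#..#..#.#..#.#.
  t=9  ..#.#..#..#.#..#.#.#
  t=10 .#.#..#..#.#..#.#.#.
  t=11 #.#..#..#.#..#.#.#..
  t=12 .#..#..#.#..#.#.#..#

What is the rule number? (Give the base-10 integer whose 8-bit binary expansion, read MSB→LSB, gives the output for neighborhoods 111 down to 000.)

  [7] ### => #  t=0,i=3
  [6] ##. => .  t=0,i=8
  [5] #.# => #  t=0,i=12
  [4] #.. => .  t=0,i=9
  [3] .## => .  t=0,i=2
  [2] .#. => .  t=0,i=11
  [1] ..# => #  t=0,i=1
  [0] ... => #  t=0,i=0
  bits 10100011 = 163

163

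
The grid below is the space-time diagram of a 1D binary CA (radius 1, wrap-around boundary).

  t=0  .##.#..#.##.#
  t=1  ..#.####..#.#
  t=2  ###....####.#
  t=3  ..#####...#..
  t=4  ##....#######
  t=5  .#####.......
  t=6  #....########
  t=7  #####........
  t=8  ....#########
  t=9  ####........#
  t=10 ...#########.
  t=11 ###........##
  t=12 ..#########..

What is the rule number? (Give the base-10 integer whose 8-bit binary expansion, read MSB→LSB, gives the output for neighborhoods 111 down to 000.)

87

  [7] ### => .  t=1,i=5
  [6] ##. => #  t=0,i=2
  [5] #.# => .  t=0,i=0
  [4] #.. => #  t=0,i=5
  [3] .## => .  t=0,i=1
  [2] .#. => #  t=0,i=4
  [1] ..# => #  t=0,i=6
  [0] ... => #  t=2,i=4
  bits 01010111 = 87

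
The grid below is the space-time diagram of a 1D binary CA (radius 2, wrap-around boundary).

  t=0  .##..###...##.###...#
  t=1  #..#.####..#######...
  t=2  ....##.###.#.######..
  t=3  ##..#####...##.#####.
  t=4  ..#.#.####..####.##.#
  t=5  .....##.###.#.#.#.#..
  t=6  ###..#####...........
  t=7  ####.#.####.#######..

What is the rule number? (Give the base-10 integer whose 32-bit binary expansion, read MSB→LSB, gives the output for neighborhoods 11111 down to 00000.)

3682625729

  ##### -> #   bit 31 = 1  t=1,i=13
  ####. -> #   bit 30 = 1  t=1,i=7
  ###.# -> .   bit 29 = 0  t=2,i=9
  ###.. -> #   bit 28 = 1  t=0,i=7
  ##.## -> #   bit 27 = 1  t=0,i=13
  ##.#. -> .   bit 26 = 0  t=2,i=10
  ##..# -> #   bit 25 = 1  t=0,i=3
  ##... -> #   bit 24 = 1  t=0,i=8
  #.### -> #   bit 23 = 1  t=0,i=14
  #.##. -> .   bit 22 = 0  t=0,i=1
  #.#.# -> .   bit 21 = 0  t=2,i=11
  #.#.. -> .   bit 20 = 0  t=4,i=20
  #..## -> .   bit 19 = 0  t=0,i=4
  #..#. -> .   bit 18 = 0  t=1,i=2
  #...# -> .   bit 17 = 0  t=0,i=9
  #.... -> .   bit 16 = 0  t=2,i=20
  .#### -> .   bit 15 = 0  t=1,i=6
  .###. -> #   bit 14 = 1  t=0,i=6
  .##.# -> #   bit 13 = 1  t=0,i=12
  .##.. -> .   bit 12 = 0  t=0,i=2
  .#.## -> #   bit 11 = 1  t=0,i=0
  .#.#. -> .   bit 10 = 0  t=4,i=3
  .#..# -> .   bit 9 = 0  t=1,i=1
  .#... -> .   bit 8 = 0  t=5,i=19
  ..### -> #   bit 7 = 1  t=0,i=5
  ..##. -> #   bit 6 = 1  t=0,i=11
  ..#.# -> .   bit 5 = 0  t=0,i=20
  ..#.. -> .   bit 4 = 0  t=1,i=0
  ...## -> .   bit 3 = 0  t=0,i=10
  ...#. -> .   bit 2 = 0  t=0,i=19
  ....# -> .   bit 1 = 0  t=2,i=2
  ..... -> #   bit 0 = 1  t=2,i=0
  bits 11011011100000000110100011000001 = 3682625729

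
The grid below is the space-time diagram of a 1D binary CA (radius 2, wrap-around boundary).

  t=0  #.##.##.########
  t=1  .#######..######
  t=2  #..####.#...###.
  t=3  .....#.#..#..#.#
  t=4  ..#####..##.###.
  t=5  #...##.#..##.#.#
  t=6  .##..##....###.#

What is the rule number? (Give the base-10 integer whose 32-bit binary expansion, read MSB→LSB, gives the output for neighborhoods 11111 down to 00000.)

3479594039

  #####|#  b31=1 t=0,i=10
  ####.|#  b30=1 t=0,i=15
  ###.#|.  b29=0 t=0,i=0
  ###..|.  b28=0 t=1,i=7
  ##.##|#  b27=1 t=0,i=1
  ##.#.|#  b26=1 t=2,i=7
  ##..#|#  b25=1 t=1,i=8
  ##...|#  b24=1 t=4,i=15
  #.###|.  b23=0 t=0,i=8
  #.##.|#  b22=1 t=0,i=2
  #.#.#|#  b21=1 t=5,i=13
  #.#..|.  b20=0 t=2,i=0
  #..##|.  b19=0 t=1,i=9
  #..#.|#  b18=1 t=3,i=9
  #...#|#  b17=1 t=2,i=10
  #....|.  b16=0 t=3,i=1
  .####|.  b15=0 t=0,i=9
  .###.|#  b14=1 t=2,i=13
  .##.#|#  b13=1 t=0,i=3
  .##..|.  b12=0 t=5,i=0
  .#.##|.  b11=0 t=5,i=14
  .#.#.|#  b10=1 t=3,i=6
  .#..#|.  b9=0 t=2,i=1
  .#...|.  b8=0 t=2,i=9
  ..###|.  b7=0 t=1,i=10
  ..##.|.  b6=0 t=4,i=9
  ..#.#|#  b5=1 t=3,i=5
  ..#..|#  b4=1 t=3,i=10
  ...##|.  b3=0 t=2,i=11
  ...#.|#  b2=1 t=3,i=4
  ....#|#  b1=1 t=3,i=3
  .....|#  b0=1 t=3,i=2
  bits 11001111011001100110010000110111 = 3479594039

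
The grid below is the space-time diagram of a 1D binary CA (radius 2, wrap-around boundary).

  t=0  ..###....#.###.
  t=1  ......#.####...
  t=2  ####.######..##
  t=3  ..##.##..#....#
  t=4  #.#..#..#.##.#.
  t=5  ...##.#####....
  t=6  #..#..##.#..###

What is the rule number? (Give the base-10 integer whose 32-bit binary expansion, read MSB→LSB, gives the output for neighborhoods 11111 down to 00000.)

1623559013

  ##### -> .   bit 31 = 0  t=2,i=0
  ####. -> #   bit 30 = 1  t=1,i=10
  ###.# -> #   bit 29 = 1  t=2,i=3
  ###.. -> .   bit 28 = 0  t=0,i=4
  ##.## -> .   bit 27 = 0  t=2,i=4
  ##.#. -> .   bit 26 = 0  t=4,i=12
  ##..# -> .   bit 25 = 0  t=2,i=11
  ##... -> .   bit 24 = 0  t=0,i=5
  #.### -> #   bit 23 = 1  t=0,i=11
  #.##. -> #   bit 22 = 1  t=3,i=5
  #.#.# -> .   bit 21 = 0  t=4,i=0
  #.#.. -> .   bit 20 = 0  t=4,i=2
  #..## -> .   bit 19 = 0  t=2,i=12
  #..#. -> #   bit 18 = 1  t=3,i=8
  #...# -> .   bit 17 = 0  t=0,i=0
  #.... -> #   bit 16 = 1  t=0,i=6
  .#### -> #   bit 15 = 1  t=1,i=9
  .###. -> .   bit 14 = 0  t=0,i=3
  .##.# -> .   bit 13 = 0  t=3,i=3
  .##.. -> .   bit 12 = 0  t=3,i=6
  .#.## -> #   bit 11 = 1  t=0,i=10
  .#.#. -> .   bit 10 = 0  t=4,i=1
  .#..# -> #   bit 9 = 1  t=3,i=0
  .#... -> #   bit 8 = 1  t=3,i=10
  ..### -> .   bit 7 = 0  t=0,i=2
  ..##. -> #   bit 6 = 1  t=3,i=2
  ..#.# -> #   bit 5 = 1  t=0,i=9
  ..#.. -> .   bit 4 = 0  t=3,i=9
  ...## -> .   bit 3 = 0  t=0,i=1
  ...#. -> #   bit 2 = 1  t=0,i=8
  ....# -> .   bit 1 = 0  t=0,i=7
  ..... -> #   bit 0 = 1  t=1,i=0
  bits 01100000110001011000101101100101 = 1623559013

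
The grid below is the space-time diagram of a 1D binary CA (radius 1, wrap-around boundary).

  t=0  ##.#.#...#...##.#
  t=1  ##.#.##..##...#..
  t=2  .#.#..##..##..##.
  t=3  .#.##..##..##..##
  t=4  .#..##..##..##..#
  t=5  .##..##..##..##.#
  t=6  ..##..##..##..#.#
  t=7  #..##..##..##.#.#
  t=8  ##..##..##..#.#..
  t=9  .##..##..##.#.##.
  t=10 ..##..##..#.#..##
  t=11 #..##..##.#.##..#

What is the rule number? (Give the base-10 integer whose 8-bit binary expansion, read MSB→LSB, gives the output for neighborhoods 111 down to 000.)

  nb ###: next=#  (t=0,i=0, bit7=1)
  nb ##.: next=#  (t=0,i=1, bit6=1)
  nb #.#: next=.  (t=0,i=2, bit5=0)
  nb #..: next=#  (t=0,i=6, bit4=1)
  nb .##: next=.  (t=0,i=13, bit3=0)
  nb .#.: next=#  (t=0,i=3, bit2=1)
  nb ..#: next=.  (t=0,i=8, bit1=0)
  nb ...: next=.  (t=0,i=7, bit0=0)
  bits 11010100 = 212

212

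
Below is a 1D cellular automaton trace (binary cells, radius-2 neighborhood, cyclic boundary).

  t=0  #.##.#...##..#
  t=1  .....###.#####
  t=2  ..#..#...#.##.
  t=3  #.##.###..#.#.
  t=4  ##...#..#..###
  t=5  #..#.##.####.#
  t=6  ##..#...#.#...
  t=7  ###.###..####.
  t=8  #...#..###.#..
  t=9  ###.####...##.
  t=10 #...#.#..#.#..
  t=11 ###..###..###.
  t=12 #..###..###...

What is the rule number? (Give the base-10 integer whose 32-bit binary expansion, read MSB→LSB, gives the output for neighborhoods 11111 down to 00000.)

3266977745

  nb #####: next=#  (t=1,i=11, bit31=1)
  nb ####.: next=#  (t=1,i=12, bit30=1)
  nb ###.#: next=.  (t=1,i=7, bit29=0)
  nb ###..: next=.  (t=1,i=13, bit28=0)
  nb ##.##: next=.  (t=0,i=1, bit27=0)
  nb ##.#.: next=.  (t=0,i=4, bit26=0)
  nb ##..#: next=#  (t=0,i=11, bit25=1)
  nb ##...: next=.  (t=1,i=0, bit24=0)
  nb #.###: next=#  (t=1,i=9, bit23=1)
  nb #.##.: next=.  (t=0,i=2, bit22=0)
  nb #.#.#: next=#  (t=3,i=0, bit21=1)
  nb #.#..: next=#  (t=0,i=5, bit20=1)
  nb #..##: next=#  (t=0,i=12, bit19=1)
  nb #..#.: next=.  (t=2,i=4, bit18=0)
  nb #...#: next=#  (t=0,i=7, bit17=1)
  nb #....: next=.  (t=1,i=1, bit16=0)
  nb .####: next=.  (t=1,i=10, bit15=0)
  nb .###.: next=.  (t=1,i=6, bit14=0)
  nb .##.#: next=.  (t=0,i=0, bit13=0)
  nb .##..: next=#  (t=0,i=10, bit12=1)
  nb .#.##: next=#  (t=2,i=10, bit11=1)
  nb .#.#.: next=#  (t=3,i=11, bit10=1)
  nb .#..#: next=#  (t=2,i=3, bit9=1)
  nb .#...: next=#  (t=0,i=6, bit8=1)
  nb ..###: next=#  (t=1,i=5, bit7=1)
  nb ..##.: next=#  (t=0,i=9, bit6=1)
  nb ..#.#: next=.  (t=2,i=9, bit5=0)
  nb ..#..: next=#  (t=2,i=2, bit4=1)
  nb ...##: next=.  (t=0,i=8, bit3=0)
  nb ...#.: next=.  (t=2,i=1, bit2=0)
  nb ....#: next=.  (t=1,i=3, bit1=0)
  nb .....: next=#  (t=1,i=2, bit0=1)
  bits 11000010101110100001111111010001 = 3266977745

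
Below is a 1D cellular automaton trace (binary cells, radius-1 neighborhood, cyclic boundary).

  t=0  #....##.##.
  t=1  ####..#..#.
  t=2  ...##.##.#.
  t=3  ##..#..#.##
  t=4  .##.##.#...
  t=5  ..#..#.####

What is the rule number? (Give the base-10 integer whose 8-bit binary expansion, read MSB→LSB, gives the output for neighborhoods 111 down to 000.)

85

  ###|.  b7=0 t=1,i=1
  ##.|#  b6=1 t=0,i=6
  #.#|.  b5=0 t=0,i=7
  #..|#  b4=1 t=0,i=1
  .##|.  b3=0 t=0,i=5
  .#.|#  b2=1 t=0,i=0
  ..#|.  b1=0 t=0,i=4
  ...|#  b0=1 t=0,i=2
  bits 01010101 = 85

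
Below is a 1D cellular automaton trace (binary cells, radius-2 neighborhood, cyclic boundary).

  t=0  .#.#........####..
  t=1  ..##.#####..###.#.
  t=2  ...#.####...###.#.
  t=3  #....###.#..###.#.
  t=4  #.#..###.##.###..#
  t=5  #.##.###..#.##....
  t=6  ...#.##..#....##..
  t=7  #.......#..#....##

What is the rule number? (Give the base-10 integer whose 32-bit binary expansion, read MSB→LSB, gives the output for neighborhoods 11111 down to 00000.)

3784697473

  ##### -> #   bit 31 = 1  t=1,i=7
  ####. -> #   bit 30 = 1  t=0,i=14
  ###.# -> #   bit 29 = 1  t=1,i=14
  ###.. -> .   bit 28 = 0  t=0,i=15
  ##.## -> .   bit 27 = 0  t=1,i=4
  ##.#. -> .   bit 26 = 0  t=1,i=15
  ##..# -> .   bit 25 = 0  t=1,i=10
  ##... -> #   bit 24 = 1  t=0,i=16
  #.### -> #   bit 23 = 1  t=1,i=5
  #.##. -> .   bit 22 = 0  t=4,i=9
  #.#.# -> .   bit 21 = 0  t=3,i=16
  #.#.. -> #   bit 20 = 1  t=0,i=3
  #..## -> .   bit 19 = 0  t=1,i=11
  #..#. -> #   bit 18 = 1  t=5,i=9
  #...# -> .   bit 17 = 0  t=0,i=17
  #.... -> #   bit 16 = 1  t=0,i=5
  .#### -> #   bit 15 = 1  t=0,i=13
  .###. -> #   bit 14 = 1  t=1,i=13
  .##.# -> #   bit 13 = 1  t=1,i=3
  .##.. -> .   bit 12 = 0  t=5,i=13
  .#.## -> .   bit 11 = 0  t=2,i=4
  .#.#. -> #   bit 10 = 1  t=0,i=2
  .#..# -> #   bit 9 = 1  t=3,i=10
  .#... -> .   bit 8 = 0  t=0,i=4
  ..### -> #   bit 7 = 1  t=0,i=12
  ..##. -> .   bit 6 = 0  t=1,i=2
  ..#.# -> .   bit 5 = 0  t=0,i=1
  ..#.. -> .   bit 4 = 0  t=6,i=9
  ...## -> .   bit 3 = 0  t=0,i=11
  ...#. -> .   bit 2 = 0  t=0,i=0
  ....# -> .   bit 1 = 0  t=0,i=10
  ..... -> #   bit 0 = 1  t=0,i=6
  bits 11100001100101011110011010000001 = 3784697473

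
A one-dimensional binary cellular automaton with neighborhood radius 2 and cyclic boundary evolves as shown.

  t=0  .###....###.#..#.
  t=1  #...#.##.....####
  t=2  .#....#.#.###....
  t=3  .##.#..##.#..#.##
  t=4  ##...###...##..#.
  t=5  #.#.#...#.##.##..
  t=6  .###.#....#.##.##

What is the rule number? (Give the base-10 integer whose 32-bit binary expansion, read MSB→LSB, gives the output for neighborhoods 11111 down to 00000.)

  #####|.  b31=0 t=1,i=15
  ####.|.  b30=0 t=1,i=16
  ###.#|.  b29=0 t=0,i=10
  ###..|.  b28=0 t=0,i=3
  ##.##|#  b27=1 t=3,i=0
  ##.#.|.  b26=0 t=0,i=11
  ##..#|#  b25=1 t=4,i=13
  ##...|#  b24=1 t=0,i=4
  #.###|#  b23=1 t=2,i=10
  #.##.|#  b22=1 t=1,i=6
  #.#.#|#  b21=1 t=2,i=8
  #.#..|.  b20=0 t=0,i=12
  #..##|#  b19=1 t=0,i=0
  #..#.|#  b18=1 t=0,i=14
  #...#|.  b17=0 t=1,i=2
  #....|.  b16=0 t=0,i=5
  .####|.  b15=0 t=1,i=14
  .###.|.  b14=0 t=0,i=2
  .##.#|.  b13=0 t=3,i=2
  .##..|.  b12=0 t=1,i=7
  .#.##|.  b11=0 t=1,i=5
  .#.#.|#  b10=1 t=2,i=7
  .#..#|#  b9=1 t=0,i=13
  .#...|#  b8=1 t=2,i=2
  ..###|.  b7=0 t=0,i=1
  ..##.|#  b6=1 t=3,i=7
  ..#.#|.  b5=0 t=1,i=4
  ..#..|#  b4=1 t=0,i=15
  ...##|#  b3=1 t=0,i=7
  ...#.|.  b2=0 t=1,i=3
  ....#|#  b1=1 t=0,i=6
  .....|#  b0=1 t=1,i=10
  bits 00001011111011000000011101011011 = 200017755

200017755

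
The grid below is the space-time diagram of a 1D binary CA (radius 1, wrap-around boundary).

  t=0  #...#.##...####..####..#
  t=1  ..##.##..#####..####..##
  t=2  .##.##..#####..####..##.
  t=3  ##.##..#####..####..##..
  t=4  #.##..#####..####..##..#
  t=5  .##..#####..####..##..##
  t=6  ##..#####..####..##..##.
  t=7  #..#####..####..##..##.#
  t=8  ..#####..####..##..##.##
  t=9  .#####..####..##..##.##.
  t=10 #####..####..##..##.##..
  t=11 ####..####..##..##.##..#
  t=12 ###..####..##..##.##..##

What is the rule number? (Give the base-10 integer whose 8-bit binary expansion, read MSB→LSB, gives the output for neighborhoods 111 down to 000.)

171

  ### -> #   bit 7 = 1  t=0,i=12
  ##. -> .   bit 6 = 0  t=0,i=0
  #.# -> #   bit 5 = 1  t=0,i=5
  #.. -> .   bit 4 = 0  t=0,i=1
  .## -> #   bit 3 = 1  t=0,i=6
  .#. -> .   bit 2 = 0  t=0,i=4
  ..# -> #   bit 1 = 1  t=0,i=3
  ... -> #   bit 0 = 1  t=0,i=2
  bits 10101011 = 171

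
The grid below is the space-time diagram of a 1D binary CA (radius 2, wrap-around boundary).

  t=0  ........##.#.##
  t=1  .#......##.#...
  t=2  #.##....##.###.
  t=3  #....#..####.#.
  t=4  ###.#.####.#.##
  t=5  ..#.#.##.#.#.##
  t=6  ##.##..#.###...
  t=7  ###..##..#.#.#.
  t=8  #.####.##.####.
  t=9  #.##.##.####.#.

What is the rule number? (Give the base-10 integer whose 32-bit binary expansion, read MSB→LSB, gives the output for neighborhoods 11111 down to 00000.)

  #####|.  b31=0 t=4,i=0
  ####.|.  b30=0 t=3,i=10
  ###.#|#  b29=1 t=2,i=13
  ###..|#  b28=1 t=6,i=11
  ##.##|#  b27=1 t=2,i=10
  ##.#.|.  b26=0 t=0,i=10
  ##..#|#  b25=1 t=5,i=0
  ##...|.  b24=0 t=0,i=0
  #.###|#  b23=1 t=2,i=11
  #.##.|.  b22=0 t=0,i=13
  #.#.#|#  b21=1 t=0,i=11
  #.#..|#  b20=1 t=1,i=11
  #..##|#  b19=1 t=3,i=7
  #..#.|#  b18=1 t=5,i=1
  #...#|#  b17=1 t=6,i=13
  #....|#  b16=1 t=0,i=1
  .####|#  b15=1 t=3,i=9
  .###.|.  b14=0 t=2,i=12
  .##.#|#  b13=1 t=0,i=9
  .##..|.  b12=0 t=0,i=14
  .#.##|.  b11=0 t=0,i=12
  .#.#.|#  b10=1 t=3,i=14
  .#..#|#  b9=1 t=3,i=6
  .#...|#  b8=1 t=1,i=2
  ..###|#  b7=1 t=3,i=8
  ..##.|#  b6=1 t=0,i=8
  ..#.#|.  b5=0 t=5,i=2
  ..#..|.  b4=0 t=1,i=1
  ...##|.  b3=0 t=0,i=7
  ...#.|#  b2=1 t=1,i=0
  ....#|.  b1=0 t=0,i=6
  .....|.  b0=0 t=0,i=2
  bits 00111010101111111010011111000100 = 985638852

985638852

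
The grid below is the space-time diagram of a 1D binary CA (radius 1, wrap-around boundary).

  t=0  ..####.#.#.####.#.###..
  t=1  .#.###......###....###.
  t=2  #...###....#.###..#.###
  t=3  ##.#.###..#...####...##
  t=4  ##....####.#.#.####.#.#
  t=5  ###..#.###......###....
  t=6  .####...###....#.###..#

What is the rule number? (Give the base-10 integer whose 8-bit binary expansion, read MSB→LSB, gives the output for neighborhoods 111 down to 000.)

  ###|#  b7=1 t=0,i=3
  ##.|#  b6=1 t=0,i=5
  #.#|.  b5=0 t=0,i=6
  #..|#  b4=1 t=0,i=21
  .##|.  b3=0 t=0,i=2
  .#.|.  b2=0 t=0,i=7
  ..#|#  b1=1 t=0,i=1
  ...|.  b0=0 t=0,i=0
  bits 11010010 = 210

210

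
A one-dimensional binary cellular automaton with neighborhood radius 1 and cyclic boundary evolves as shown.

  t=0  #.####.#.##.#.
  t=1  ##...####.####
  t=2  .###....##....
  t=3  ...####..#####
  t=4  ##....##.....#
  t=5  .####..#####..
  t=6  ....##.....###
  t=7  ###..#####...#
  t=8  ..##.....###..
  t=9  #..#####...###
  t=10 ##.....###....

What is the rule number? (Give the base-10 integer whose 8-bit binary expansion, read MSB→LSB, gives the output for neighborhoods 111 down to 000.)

  ### -> .   bit 7 = 0  t=0,i=3
  ##. -> #   bit 6 = 1  t=0,i=5
  #.# -> #   bit 5 = 1  t=0,i=1
  #.. -> #   bit 4 = 1  t=1,i=2
  .## -> .   bit 3 = 0  t=0,i=2
  .#. -> #   bit 2 = 1  t=0,i=0
  ..# -> .   bit 1 = 0  t=1,i=4
  ... -> #   bit 0 = 1  t=1,i=3
  bits 01110101 = 117

117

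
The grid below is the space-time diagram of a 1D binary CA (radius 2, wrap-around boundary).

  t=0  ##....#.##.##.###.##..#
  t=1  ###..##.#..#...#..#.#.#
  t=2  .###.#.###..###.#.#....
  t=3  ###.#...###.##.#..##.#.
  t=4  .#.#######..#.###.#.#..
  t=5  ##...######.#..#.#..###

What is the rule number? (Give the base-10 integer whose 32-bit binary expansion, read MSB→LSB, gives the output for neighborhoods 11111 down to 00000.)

  #####|#  b31=1 t=4,i=5
  ####.|#  b30=1 t=1,i=1
  ###.#|.  b29=0 t=0,i=16
  ###..|#  b28=1 t=0,i=1
  ##.##|.  b27=0 t=0,i=10
  ##.#.|#  b26=1 t=1,i=7
  ##..#|#  b25=1 t=0,i=20
  ##...|#  b24=1 t=0,i=2
  #.###|.  b23=0 t=0,i=14
  #.##.|#  b22=1 t=0,i=8
  #.#.#|.  b21=0 t=1,i=20
  #.#..|#  b20=1 t=1,i=8
  #..##|.  b19=0 t=0,i=21
  #..#.|.  b18=0 t=1,i=10
  #...#|#  b17=1 t=1,i=13
  #....|.  b16=0 t=0,i=3
  .####|.  b15=0 t=1,i=0
  .###.|#  b14=1 t=0,i=0
  .##.#|.  b13=0 t=0,i=9
  .##..|.  b12=0 t=0,i=19
  .#.##|.  b11=0 t=0,i=7
  .#.#.|.  b10=0 t=1,i=19
  .#..#|#  b9=1 t=1,i=9
  .#...|#  b8=1 t=1,i=12
  ..###|#  b7=1 t=0,i=22
  ..##.|#  b6=1 t=1,i=5
  ..#.#|#  b5=1 t=0,i=6
  ..#..|.  b4=0 t=1,i=11
  ...##|#  b3=1 t=2,i=0
  ...#.|#  b2=1 t=0,i=5
  ....#|.  b1=0 t=0,i=4
  .....|#  b0=1 t=2,i=21
  bits 11010111010100100100001111101101 = 3612492781

3612492781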